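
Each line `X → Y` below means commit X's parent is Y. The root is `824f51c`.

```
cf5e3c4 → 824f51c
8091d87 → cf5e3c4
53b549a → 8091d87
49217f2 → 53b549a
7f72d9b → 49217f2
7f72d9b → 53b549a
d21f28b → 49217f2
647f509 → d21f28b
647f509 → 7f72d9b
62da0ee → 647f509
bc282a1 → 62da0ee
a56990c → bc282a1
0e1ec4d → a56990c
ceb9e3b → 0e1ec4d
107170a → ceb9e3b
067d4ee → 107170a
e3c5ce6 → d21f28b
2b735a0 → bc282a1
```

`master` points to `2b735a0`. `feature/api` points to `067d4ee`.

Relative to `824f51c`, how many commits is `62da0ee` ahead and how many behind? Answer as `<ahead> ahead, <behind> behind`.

8 ahead, 0 behind

Reachable from 62da0ee: {49217f2, 53b549a, 62da0ee, 647f509, 7f72d9b, 8091d87, 824f51c, cf5e3c4, d21f28b}.
Reachable from 824f51c: {824f51c}.
Only in 62da0ee's history (ahead): {49217f2, 53b549a, 62da0ee, 647f509, 7f72d9b, 8091d87, cf5e3c4, d21f28b} — 8.
Only in 824f51c's history (behind): {} — 0.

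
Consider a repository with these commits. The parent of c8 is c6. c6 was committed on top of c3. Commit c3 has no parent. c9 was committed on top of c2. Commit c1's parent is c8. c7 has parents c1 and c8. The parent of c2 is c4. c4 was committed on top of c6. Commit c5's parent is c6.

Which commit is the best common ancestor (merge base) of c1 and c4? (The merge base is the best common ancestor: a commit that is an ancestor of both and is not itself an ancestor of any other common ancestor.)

c6

Ancestors of c1: {c1, c3, c6, c8}.
Ancestors of c4: {c3, c4, c6}.
Common ancestors: {c3, c6}.
Among these, c6 is not an ancestor of any other common ancestor — it is the merge base.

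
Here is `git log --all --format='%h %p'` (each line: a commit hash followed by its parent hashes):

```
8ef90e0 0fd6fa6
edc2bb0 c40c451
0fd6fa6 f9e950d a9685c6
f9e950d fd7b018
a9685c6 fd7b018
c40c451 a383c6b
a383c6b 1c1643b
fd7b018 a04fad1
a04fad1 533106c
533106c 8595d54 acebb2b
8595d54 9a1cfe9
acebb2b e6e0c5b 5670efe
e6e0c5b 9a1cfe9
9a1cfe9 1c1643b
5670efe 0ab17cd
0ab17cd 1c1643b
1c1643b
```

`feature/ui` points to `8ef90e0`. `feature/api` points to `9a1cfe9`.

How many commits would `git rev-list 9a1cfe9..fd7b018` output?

Reachable from fd7b018: {0ab17cd, 1c1643b, 533106c, 5670efe, 8595d54, 9a1cfe9, a04fad1, acebb2b, e6e0c5b, fd7b018}.
Reachable from 9a1cfe9: {1c1643b, 9a1cfe9}.
In fd7b018's history but not 9a1cfe9's: {0ab17cd, 533106c, 5670efe, 8595d54, a04fad1, acebb2b, e6e0c5b, fd7b018} — 8 commits.

8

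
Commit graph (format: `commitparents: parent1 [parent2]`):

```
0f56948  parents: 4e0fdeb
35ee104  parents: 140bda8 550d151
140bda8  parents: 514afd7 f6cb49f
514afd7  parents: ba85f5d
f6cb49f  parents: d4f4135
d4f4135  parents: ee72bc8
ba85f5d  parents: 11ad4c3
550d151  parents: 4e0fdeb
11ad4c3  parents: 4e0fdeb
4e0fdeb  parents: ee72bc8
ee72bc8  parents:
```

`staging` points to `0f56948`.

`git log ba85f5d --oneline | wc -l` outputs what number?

Walking parent pointers from ba85f5d: reachable set = {11ad4c3, 4e0fdeb, ba85f5d, ee72bc8}.
That is 4 commits.

4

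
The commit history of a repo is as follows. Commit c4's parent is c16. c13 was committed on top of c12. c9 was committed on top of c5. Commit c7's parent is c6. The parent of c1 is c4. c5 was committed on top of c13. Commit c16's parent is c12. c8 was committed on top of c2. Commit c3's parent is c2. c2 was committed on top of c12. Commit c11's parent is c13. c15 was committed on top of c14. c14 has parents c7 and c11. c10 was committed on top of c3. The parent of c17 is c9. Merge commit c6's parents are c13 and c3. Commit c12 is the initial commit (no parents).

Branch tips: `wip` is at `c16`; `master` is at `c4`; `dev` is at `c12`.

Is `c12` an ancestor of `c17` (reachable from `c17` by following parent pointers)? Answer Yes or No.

Yes

Ancestors of c17 (commits reachable by following parents): {c12, c13, c17, c5, c9}.
c12 is in that set, so it is an ancestor of c17.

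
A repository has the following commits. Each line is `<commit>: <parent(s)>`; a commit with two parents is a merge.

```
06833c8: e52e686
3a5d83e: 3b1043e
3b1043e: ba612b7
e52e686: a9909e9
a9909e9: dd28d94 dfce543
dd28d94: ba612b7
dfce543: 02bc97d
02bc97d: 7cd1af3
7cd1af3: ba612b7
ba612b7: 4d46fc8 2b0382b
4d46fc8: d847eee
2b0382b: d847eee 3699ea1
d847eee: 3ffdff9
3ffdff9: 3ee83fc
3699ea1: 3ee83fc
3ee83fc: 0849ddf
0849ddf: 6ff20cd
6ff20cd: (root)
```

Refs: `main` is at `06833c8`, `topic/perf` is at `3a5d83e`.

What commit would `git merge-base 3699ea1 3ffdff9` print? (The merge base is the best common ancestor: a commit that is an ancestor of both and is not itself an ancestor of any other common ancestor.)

Ancestors of 3699ea1: {0849ddf, 3699ea1, 3ee83fc, 6ff20cd}.
Ancestors of 3ffdff9: {0849ddf, 3ee83fc, 3ffdff9, 6ff20cd}.
Common ancestors: {0849ddf, 3ee83fc, 6ff20cd}.
Among these, 3ee83fc is not an ancestor of any other common ancestor — it is the merge base.

3ee83fc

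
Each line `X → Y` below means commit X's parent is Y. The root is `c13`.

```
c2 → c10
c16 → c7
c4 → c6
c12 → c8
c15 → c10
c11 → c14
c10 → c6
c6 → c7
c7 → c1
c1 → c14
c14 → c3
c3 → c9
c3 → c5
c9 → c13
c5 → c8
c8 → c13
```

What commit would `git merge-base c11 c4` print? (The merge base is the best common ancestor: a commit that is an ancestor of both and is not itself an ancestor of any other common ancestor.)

c14

Ancestors of c11: {c11, c13, c14, c3, c5, c8, c9}.
Ancestors of c4: {c1, c13, c14, c3, c4, c5, c6, c7, c8, c9}.
Common ancestors: {c13, c14, c3, c5, c8, c9}.
Among these, c14 is not an ancestor of any other common ancestor — it is the merge base.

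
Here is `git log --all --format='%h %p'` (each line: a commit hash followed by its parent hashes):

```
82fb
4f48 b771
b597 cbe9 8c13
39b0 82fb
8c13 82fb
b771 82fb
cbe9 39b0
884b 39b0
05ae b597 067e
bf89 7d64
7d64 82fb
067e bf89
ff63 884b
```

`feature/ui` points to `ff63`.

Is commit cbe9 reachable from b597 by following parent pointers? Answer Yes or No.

Ancestors of b597 (commits reachable by following parents): {39b0, 82fb, 8c13, b597, cbe9}.
cbe9 is in that set, so it is an ancestor of b597.

Yes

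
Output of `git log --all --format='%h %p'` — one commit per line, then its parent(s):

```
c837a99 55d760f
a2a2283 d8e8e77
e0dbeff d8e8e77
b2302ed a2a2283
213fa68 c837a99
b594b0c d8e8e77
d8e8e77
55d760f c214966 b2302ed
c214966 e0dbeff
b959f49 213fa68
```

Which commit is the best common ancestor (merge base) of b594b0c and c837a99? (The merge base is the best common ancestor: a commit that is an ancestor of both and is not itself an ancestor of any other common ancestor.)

Ancestors of b594b0c: {b594b0c, d8e8e77}.
Ancestors of c837a99: {55d760f, a2a2283, b2302ed, c214966, c837a99, d8e8e77, e0dbeff}.
Common ancestors: {d8e8e77}.
The only common ancestor is d8e8e77, so it is the merge base.

d8e8e77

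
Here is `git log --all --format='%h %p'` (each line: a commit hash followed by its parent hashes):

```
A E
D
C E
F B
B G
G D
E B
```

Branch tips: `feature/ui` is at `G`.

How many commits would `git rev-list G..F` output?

2

Reachable from F: {B, D, F, G}.
Reachable from G: {D, G}.
In F's history but not G's: {B, F} — 2 commits.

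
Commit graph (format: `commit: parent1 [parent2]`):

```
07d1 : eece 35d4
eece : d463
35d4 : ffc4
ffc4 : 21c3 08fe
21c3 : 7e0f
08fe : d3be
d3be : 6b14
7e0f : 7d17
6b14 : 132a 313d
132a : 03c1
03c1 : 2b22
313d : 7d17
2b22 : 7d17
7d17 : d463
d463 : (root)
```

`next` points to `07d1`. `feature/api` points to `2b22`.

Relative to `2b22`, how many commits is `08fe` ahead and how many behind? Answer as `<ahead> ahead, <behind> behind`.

6 ahead, 0 behind

Reachable from 08fe: {03c1, 08fe, 132a, 2b22, 313d, 6b14, 7d17, d3be, d463}.
Reachable from 2b22: {2b22, 7d17, d463}.
Only in 08fe's history (ahead): {03c1, 08fe, 132a, 313d, 6b14, d3be} — 6.
Only in 2b22's history (behind): {} — 0.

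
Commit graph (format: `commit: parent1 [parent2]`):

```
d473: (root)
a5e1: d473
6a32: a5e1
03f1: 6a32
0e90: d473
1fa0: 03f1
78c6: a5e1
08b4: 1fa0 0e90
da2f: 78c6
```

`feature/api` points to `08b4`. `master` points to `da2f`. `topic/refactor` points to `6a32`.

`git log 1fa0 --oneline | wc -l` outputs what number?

5

Walking parent pointers from 1fa0: reachable set = {03f1, 1fa0, 6a32, a5e1, d473}.
That is 5 commits.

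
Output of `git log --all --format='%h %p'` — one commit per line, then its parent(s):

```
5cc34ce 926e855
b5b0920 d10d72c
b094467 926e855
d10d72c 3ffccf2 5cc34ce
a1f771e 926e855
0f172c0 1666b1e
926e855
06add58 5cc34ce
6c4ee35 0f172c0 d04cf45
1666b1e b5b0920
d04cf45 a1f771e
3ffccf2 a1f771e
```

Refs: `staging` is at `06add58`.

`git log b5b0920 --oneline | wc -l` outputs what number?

6

Walking parent pointers from b5b0920: reachable set = {3ffccf2, 5cc34ce, 926e855, a1f771e, b5b0920, d10d72c}.
That is 6 commits.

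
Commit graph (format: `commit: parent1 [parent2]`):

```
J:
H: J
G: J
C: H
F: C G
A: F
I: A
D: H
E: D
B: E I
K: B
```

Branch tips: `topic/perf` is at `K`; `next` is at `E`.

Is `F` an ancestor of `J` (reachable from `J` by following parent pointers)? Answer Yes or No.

Ancestors of J: {J}.
F is not in that set, so it is not an ancestor of J.

No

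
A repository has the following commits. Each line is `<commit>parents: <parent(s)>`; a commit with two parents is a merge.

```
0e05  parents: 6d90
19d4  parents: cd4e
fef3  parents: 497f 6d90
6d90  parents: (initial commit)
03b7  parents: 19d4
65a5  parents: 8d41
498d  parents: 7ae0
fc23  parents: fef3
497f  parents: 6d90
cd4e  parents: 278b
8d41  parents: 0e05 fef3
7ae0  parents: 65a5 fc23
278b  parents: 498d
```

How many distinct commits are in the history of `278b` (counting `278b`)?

Walking parent pointers from 278b: reachable set = {0e05, 278b, 497f, 498d, 65a5, 6d90, 7ae0, 8d41, fc23, fef3}.
That is 10 commits.

10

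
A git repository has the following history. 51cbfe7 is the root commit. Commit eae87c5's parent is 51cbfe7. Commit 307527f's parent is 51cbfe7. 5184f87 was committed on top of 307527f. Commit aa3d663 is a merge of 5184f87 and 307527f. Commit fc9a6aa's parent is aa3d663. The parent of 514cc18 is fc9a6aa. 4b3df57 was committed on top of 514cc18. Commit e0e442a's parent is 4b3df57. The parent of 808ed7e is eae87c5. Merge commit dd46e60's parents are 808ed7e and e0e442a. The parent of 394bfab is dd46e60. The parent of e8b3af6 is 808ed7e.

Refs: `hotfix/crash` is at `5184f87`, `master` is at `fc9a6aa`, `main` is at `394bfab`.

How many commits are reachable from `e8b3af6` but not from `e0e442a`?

Reachable from e8b3af6: {51cbfe7, 808ed7e, e8b3af6, eae87c5}.
Reachable from e0e442a: {307527f, 4b3df57, 514cc18, 5184f87, 51cbfe7, aa3d663, e0e442a, fc9a6aa}.
In e8b3af6's history but not e0e442a's: {808ed7e, e8b3af6, eae87c5} — 3 commits.

3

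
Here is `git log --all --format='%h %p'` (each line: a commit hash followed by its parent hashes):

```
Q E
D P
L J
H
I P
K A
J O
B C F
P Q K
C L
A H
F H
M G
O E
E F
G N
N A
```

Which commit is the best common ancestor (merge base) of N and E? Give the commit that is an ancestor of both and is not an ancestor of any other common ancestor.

Ancestors of N: {A, H, N}.
Ancestors of E: {E, F, H}.
Common ancestors: {H}.
The only common ancestor is H, so it is the merge base.

H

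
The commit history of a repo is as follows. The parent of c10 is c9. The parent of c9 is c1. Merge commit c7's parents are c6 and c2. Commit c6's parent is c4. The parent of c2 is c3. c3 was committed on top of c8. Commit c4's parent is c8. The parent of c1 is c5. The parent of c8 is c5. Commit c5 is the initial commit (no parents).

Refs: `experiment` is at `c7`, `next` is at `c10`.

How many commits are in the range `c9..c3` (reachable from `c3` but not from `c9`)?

2

Reachable from c3: {c3, c5, c8}.
Reachable from c9: {c1, c5, c9}.
In c3's history but not c9's: {c3, c8} — 2 commits.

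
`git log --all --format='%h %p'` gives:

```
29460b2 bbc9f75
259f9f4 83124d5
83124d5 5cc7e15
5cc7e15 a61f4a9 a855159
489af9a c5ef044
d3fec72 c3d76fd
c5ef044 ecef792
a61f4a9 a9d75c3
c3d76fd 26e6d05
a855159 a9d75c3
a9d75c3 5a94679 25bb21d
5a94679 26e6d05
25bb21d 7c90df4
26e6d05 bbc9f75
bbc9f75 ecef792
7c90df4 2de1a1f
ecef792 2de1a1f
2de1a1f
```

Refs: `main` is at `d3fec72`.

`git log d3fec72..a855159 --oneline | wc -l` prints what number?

5

Reachable from a855159: {25bb21d, 26e6d05, 2de1a1f, 5a94679, 7c90df4, a855159, a9d75c3, bbc9f75, ecef792}.
Reachable from d3fec72: {26e6d05, 2de1a1f, bbc9f75, c3d76fd, d3fec72, ecef792}.
In a855159's history but not d3fec72's: {25bb21d, 5a94679, 7c90df4, a855159, a9d75c3} — 5 commits.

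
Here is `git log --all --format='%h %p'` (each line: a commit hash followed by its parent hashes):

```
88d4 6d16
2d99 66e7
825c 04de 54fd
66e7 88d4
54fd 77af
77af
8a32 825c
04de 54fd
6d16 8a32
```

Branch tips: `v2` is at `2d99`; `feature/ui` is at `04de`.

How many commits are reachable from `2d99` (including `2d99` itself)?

Walking parent pointers from 2d99: reachable set = {04de, 2d99, 54fd, 66e7, 6d16, 77af, 825c, 88d4, 8a32}.
That is 9 commits.

9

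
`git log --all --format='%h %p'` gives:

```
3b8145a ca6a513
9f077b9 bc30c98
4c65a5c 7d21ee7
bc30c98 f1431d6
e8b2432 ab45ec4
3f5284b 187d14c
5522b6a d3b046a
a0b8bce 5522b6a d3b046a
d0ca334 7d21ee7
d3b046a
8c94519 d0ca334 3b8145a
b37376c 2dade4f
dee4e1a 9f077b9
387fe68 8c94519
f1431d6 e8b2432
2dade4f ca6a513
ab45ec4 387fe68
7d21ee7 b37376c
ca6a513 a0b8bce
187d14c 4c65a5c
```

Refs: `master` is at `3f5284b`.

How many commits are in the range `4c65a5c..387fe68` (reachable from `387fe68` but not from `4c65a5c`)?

Reachable from 387fe68: {2dade4f, 387fe68, 3b8145a, 5522b6a, 7d21ee7, 8c94519, a0b8bce, b37376c, ca6a513, d0ca334, d3b046a}.
Reachable from 4c65a5c: {2dade4f, 4c65a5c, 5522b6a, 7d21ee7, a0b8bce, b37376c, ca6a513, d3b046a}.
In 387fe68's history but not 4c65a5c's: {387fe68, 3b8145a, 8c94519, d0ca334} — 4 commits.

4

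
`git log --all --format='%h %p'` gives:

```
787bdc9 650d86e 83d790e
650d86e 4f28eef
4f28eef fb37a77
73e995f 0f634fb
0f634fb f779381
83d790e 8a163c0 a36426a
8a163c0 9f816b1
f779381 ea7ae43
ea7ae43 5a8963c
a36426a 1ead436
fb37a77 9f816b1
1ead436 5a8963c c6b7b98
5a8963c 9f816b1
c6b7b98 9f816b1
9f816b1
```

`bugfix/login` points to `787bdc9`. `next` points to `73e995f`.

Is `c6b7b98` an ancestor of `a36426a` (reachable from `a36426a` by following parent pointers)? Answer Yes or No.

Yes

Ancestors of a36426a (commits reachable by following parents): {1ead436, 5a8963c, 9f816b1, a36426a, c6b7b98}.
c6b7b98 is in that set, so it is an ancestor of a36426a.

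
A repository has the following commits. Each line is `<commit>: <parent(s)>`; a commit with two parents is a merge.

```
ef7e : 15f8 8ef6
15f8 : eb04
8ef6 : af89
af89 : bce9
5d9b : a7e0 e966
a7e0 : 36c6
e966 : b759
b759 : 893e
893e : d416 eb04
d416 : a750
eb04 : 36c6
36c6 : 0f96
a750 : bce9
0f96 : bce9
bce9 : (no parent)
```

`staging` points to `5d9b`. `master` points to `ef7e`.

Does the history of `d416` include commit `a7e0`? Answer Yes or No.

Ancestors of d416: {a750, bce9, d416}.
a7e0 is not in that set, so it is not an ancestor of d416.

No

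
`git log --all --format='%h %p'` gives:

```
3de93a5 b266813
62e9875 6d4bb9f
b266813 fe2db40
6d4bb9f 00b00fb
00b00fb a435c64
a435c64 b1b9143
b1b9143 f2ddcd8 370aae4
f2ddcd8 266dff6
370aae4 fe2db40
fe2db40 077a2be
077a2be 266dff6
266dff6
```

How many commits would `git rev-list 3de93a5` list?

5

Walking parent pointers from 3de93a5: reachable set = {077a2be, 266dff6, 3de93a5, b266813, fe2db40}.
That is 5 commits.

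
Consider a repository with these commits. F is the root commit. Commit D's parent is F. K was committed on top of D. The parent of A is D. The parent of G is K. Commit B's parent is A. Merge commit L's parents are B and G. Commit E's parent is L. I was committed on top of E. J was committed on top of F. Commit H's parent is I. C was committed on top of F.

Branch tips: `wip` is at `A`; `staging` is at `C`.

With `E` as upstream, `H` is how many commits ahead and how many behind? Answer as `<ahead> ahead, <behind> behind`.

2 ahead, 0 behind

Reachable from H: {A, B, D, E, F, G, H, I, K, L}.
Reachable from E: {A, B, D, E, F, G, K, L}.
Only in H's history (ahead): {H, I} — 2.
Only in E's history (behind): {} — 0.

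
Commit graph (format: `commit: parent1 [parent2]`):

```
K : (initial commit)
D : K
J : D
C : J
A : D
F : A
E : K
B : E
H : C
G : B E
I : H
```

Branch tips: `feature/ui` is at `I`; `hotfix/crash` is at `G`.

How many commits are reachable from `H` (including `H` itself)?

5

Walking parent pointers from H: reachable set = {C, D, H, J, K}.
That is 5 commits.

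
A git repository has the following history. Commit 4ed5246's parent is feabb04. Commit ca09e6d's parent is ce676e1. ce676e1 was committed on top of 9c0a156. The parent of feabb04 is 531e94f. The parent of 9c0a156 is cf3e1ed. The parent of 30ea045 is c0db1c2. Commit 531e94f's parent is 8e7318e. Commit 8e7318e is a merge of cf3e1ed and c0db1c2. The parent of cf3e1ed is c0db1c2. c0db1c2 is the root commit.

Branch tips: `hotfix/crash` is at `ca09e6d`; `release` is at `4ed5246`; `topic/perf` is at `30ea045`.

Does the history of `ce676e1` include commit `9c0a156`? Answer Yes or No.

Yes

Ancestors of ce676e1 (commits reachable by following parents): {9c0a156, c0db1c2, ce676e1, cf3e1ed}.
9c0a156 is in that set, so it is an ancestor of ce676e1.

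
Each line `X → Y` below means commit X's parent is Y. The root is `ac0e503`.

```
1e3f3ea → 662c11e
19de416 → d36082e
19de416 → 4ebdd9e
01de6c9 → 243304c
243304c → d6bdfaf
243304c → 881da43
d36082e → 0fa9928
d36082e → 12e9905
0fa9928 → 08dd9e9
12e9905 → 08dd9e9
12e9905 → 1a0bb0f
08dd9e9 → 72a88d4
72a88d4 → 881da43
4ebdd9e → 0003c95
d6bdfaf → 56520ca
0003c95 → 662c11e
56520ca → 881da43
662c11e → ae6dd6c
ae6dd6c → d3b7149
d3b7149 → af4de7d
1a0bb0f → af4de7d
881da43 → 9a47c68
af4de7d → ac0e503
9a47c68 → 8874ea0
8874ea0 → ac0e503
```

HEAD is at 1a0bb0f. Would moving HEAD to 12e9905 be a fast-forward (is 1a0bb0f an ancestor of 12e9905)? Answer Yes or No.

A fast-forward from 1a0bb0f to 12e9905 is possible iff 1a0bb0f is an ancestor of 12e9905.
Ancestors of 12e9905: {08dd9e9, 12e9905, 1a0bb0f, 72a88d4, 881da43, 8874ea0, 9a47c68, ac0e503, af4de7d}.
1a0bb0f is among them, so fast-forward is possible.

Yes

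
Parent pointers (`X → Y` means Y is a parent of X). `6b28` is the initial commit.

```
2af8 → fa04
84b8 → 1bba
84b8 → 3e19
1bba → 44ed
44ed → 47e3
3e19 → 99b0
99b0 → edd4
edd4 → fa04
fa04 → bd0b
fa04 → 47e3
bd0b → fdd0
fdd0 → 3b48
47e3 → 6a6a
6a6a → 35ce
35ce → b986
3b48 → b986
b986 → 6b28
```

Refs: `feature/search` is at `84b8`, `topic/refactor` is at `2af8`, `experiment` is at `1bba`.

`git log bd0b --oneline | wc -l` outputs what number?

5

Walking parent pointers from bd0b: reachable set = {3b48, 6b28, b986, bd0b, fdd0}.
That is 5 commits.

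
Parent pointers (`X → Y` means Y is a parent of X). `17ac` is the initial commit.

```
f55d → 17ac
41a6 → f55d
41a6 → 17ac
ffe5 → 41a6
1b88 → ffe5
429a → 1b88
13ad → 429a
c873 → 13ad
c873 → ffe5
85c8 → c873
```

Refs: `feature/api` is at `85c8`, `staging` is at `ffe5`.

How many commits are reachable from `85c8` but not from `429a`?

3

Reachable from 85c8: {13ad, 17ac, 1b88, 41a6, 429a, 85c8, c873, f55d, ffe5}.
Reachable from 429a: {17ac, 1b88, 41a6, 429a, f55d, ffe5}.
In 85c8's history but not 429a's: {13ad, 85c8, c873} — 3 commits.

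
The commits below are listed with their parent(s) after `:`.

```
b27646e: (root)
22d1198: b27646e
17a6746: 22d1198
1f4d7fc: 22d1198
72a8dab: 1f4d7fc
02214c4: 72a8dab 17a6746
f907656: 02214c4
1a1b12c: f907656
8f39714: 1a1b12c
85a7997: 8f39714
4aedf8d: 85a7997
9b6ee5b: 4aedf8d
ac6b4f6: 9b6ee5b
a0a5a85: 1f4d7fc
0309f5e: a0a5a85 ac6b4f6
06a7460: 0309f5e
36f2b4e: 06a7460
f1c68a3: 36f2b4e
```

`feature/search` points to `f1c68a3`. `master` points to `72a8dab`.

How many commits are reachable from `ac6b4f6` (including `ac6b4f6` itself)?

Walking parent pointers from ac6b4f6: reachable set = {02214c4, 17a6746, 1a1b12c, 1f4d7fc, 22d1198, 4aedf8d, 72a8dab, 85a7997, 8f39714, 9b6ee5b, ac6b4f6, b27646e, f907656}.
That is 13 commits.

13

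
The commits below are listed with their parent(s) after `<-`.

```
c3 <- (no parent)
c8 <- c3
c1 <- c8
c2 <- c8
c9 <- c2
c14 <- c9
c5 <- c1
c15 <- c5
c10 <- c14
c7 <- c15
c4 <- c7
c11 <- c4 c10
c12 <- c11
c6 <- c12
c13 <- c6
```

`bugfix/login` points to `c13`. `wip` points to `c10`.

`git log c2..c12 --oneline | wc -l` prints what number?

10

Reachable from c12: {c1, c10, c11, c12, c14, c15, c2, c3, c4, c5, c7, c8, c9}.
Reachable from c2: {c2, c3, c8}.
In c12's history but not c2's: {c1, c10, c11, c12, c14, c15, c4, c5, c7, c9} — 10 commits.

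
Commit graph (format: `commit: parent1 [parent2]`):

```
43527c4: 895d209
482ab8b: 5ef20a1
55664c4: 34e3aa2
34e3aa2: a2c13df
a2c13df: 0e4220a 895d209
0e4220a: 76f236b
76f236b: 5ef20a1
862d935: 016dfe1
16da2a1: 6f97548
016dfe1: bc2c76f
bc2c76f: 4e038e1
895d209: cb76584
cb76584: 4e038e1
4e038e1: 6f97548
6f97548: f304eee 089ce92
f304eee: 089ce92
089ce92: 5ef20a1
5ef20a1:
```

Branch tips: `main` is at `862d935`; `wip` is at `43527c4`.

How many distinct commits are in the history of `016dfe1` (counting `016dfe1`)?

Walking parent pointers from 016dfe1: reachable set = {016dfe1, 089ce92, 4e038e1, 5ef20a1, 6f97548, bc2c76f, f304eee}.
That is 7 commits.

7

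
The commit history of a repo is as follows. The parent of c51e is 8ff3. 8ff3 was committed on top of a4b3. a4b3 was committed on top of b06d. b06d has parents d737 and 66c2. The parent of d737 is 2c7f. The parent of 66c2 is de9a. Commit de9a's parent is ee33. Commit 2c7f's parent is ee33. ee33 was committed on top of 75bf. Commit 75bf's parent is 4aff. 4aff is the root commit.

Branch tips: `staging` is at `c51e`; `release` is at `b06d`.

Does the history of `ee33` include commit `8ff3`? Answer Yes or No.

Ancestors of ee33: {4aff, 75bf, ee33}.
8ff3 is not in that set, so it is not an ancestor of ee33.

No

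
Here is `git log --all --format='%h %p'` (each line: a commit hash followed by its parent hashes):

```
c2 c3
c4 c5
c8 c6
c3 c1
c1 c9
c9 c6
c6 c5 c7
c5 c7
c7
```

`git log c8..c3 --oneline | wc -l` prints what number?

3

Reachable from c3: {c1, c3, c5, c6, c7, c9}.
Reachable from c8: {c5, c6, c7, c8}.
In c3's history but not c8's: {c1, c3, c9} — 3 commits.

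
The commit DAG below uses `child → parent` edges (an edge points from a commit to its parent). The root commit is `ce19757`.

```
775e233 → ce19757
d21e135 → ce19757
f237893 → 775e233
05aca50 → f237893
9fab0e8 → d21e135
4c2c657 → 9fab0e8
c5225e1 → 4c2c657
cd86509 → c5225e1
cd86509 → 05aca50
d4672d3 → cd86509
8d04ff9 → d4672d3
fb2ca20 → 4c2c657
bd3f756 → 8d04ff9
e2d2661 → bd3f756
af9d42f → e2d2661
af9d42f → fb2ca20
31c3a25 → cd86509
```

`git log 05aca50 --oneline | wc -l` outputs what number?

Walking parent pointers from 05aca50: reachable set = {05aca50, 775e233, ce19757, f237893}.
That is 4 commits.

4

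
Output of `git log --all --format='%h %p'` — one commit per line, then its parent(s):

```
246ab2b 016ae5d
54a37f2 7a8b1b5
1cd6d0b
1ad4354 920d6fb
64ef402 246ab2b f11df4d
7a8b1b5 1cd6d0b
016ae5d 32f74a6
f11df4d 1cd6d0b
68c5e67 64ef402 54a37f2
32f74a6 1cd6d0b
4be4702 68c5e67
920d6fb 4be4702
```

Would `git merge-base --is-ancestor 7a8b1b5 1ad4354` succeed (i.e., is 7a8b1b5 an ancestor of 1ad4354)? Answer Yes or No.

Ancestors of 1ad4354 (commits reachable by following parents): {016ae5d, 1ad4354, 1cd6d0b, 246ab2b, 32f74a6, 4be4702, 54a37f2, 64ef402, 68c5e67, 7a8b1b5, 920d6fb, f11df4d}.
7a8b1b5 is in that set, so it is an ancestor of 1ad4354.

Yes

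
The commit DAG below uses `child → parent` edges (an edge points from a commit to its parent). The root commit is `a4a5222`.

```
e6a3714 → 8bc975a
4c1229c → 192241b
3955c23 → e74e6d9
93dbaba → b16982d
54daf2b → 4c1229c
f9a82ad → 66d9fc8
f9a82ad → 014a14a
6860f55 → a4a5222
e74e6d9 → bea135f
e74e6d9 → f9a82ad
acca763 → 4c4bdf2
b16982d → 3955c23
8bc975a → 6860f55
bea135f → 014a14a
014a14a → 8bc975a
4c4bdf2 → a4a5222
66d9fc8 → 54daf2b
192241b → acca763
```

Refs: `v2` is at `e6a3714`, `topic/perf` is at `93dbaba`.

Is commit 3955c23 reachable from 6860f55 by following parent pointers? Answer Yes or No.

No

Ancestors of 6860f55: {6860f55, a4a5222}.
3955c23 is not in that set, so it is not an ancestor of 6860f55.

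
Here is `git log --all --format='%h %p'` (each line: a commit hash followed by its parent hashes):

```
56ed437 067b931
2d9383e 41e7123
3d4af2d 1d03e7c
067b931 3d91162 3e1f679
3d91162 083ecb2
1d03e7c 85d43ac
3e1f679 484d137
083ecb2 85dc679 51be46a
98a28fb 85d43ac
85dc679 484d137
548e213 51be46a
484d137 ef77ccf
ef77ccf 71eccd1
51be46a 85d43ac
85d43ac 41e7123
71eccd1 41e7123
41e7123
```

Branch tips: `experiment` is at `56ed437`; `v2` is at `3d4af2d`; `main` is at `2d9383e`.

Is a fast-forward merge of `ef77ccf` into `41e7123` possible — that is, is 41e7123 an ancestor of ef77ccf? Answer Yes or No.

A fast-forward from 41e7123 to ef77ccf is possible iff 41e7123 is an ancestor of ef77ccf.
Ancestors of ef77ccf: {41e7123, 71eccd1, ef77ccf}.
41e7123 is among them, so fast-forward is possible.

Yes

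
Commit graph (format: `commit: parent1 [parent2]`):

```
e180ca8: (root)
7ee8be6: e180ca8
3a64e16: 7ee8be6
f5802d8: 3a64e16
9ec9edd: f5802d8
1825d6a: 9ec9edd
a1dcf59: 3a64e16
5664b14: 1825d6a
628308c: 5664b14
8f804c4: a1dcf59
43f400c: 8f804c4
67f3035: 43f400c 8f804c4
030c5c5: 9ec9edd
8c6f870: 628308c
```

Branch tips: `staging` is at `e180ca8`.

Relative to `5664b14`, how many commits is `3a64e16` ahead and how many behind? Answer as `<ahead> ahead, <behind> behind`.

Reachable from 3a64e16: {3a64e16, 7ee8be6, e180ca8}.
Reachable from 5664b14: {1825d6a, 3a64e16, 5664b14, 7ee8be6, 9ec9edd, e180ca8, f5802d8}.
Only in 3a64e16's history (ahead): {} — 0.
Only in 5664b14's history (behind): {1825d6a, 5664b14, 9ec9edd, f5802d8} — 4.

0 ahead, 4 behind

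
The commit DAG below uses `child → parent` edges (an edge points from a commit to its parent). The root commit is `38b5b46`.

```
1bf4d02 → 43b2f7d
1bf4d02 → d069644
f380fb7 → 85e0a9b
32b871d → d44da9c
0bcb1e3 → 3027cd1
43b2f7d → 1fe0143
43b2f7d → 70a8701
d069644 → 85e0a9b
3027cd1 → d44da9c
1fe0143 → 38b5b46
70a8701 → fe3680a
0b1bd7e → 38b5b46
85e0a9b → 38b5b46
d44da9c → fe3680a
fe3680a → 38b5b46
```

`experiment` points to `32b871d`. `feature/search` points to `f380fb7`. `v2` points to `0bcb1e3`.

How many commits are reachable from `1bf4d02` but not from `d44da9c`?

6

Reachable from 1bf4d02: {1bf4d02, 1fe0143, 38b5b46, 43b2f7d, 70a8701, 85e0a9b, d069644, fe3680a}.
Reachable from d44da9c: {38b5b46, d44da9c, fe3680a}.
In 1bf4d02's history but not d44da9c's: {1bf4d02, 1fe0143, 43b2f7d, 70a8701, 85e0a9b, d069644} — 6 commits.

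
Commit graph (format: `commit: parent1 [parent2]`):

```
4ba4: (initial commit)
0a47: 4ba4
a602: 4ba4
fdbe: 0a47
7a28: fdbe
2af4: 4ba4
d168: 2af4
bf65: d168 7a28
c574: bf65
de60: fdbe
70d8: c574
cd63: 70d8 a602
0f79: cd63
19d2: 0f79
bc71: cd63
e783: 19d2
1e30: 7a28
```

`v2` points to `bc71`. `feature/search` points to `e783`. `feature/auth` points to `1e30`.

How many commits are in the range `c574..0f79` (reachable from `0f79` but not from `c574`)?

Reachable from 0f79: {0a47, 0f79, 2af4, 4ba4, 70d8, 7a28, a602, bf65, c574, cd63, d168, fdbe}.
Reachable from c574: {0a47, 2af4, 4ba4, 7a28, bf65, c574, d168, fdbe}.
In 0f79's history but not c574's: {0f79, 70d8, a602, cd63} — 4 commits.

4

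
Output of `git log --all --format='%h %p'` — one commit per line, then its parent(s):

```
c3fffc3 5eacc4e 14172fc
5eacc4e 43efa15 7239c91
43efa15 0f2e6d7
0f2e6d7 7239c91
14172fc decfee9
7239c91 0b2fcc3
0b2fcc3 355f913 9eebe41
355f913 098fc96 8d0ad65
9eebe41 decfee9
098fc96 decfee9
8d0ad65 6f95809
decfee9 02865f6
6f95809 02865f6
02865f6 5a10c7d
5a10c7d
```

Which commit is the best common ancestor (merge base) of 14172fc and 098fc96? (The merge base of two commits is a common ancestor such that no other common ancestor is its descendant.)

Ancestors of 14172fc: {02865f6, 14172fc, 5a10c7d, decfee9}.
Ancestors of 098fc96: {02865f6, 098fc96, 5a10c7d, decfee9}.
Common ancestors: {02865f6, 5a10c7d, decfee9}.
Among these, decfee9 is not an ancestor of any other common ancestor — it is the merge base.

decfee9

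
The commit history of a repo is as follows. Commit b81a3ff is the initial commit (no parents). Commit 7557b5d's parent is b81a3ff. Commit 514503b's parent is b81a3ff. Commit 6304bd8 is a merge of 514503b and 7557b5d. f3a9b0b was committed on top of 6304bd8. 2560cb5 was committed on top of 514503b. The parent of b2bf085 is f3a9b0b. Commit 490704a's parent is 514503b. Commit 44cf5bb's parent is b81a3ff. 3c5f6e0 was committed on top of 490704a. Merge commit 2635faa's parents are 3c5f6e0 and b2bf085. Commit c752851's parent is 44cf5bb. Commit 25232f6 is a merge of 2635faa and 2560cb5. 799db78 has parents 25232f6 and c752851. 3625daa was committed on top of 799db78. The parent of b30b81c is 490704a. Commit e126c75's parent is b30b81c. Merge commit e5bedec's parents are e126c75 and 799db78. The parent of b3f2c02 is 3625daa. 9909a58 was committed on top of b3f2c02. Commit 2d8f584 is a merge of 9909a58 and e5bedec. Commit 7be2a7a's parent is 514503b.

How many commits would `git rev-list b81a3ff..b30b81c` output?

Reachable from b30b81c: {490704a, 514503b, b30b81c, b81a3ff}.
Reachable from b81a3ff: {b81a3ff}.
In b30b81c's history but not b81a3ff's: {490704a, 514503b, b30b81c} — 3 commits.

3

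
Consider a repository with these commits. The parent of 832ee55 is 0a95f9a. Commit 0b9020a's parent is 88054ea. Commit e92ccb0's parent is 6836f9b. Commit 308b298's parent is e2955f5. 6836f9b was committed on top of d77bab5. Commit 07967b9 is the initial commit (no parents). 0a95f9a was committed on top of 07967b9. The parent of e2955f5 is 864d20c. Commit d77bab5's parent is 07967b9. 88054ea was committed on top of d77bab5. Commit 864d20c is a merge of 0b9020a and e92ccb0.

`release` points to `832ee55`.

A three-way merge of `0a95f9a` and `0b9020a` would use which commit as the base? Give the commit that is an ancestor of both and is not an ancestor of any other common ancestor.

Ancestors of 0a95f9a: {07967b9, 0a95f9a}.
Ancestors of 0b9020a: {07967b9, 0b9020a, 88054ea, d77bab5}.
Common ancestors: {07967b9}.
The only common ancestor is 07967b9, so it is the merge base.

07967b9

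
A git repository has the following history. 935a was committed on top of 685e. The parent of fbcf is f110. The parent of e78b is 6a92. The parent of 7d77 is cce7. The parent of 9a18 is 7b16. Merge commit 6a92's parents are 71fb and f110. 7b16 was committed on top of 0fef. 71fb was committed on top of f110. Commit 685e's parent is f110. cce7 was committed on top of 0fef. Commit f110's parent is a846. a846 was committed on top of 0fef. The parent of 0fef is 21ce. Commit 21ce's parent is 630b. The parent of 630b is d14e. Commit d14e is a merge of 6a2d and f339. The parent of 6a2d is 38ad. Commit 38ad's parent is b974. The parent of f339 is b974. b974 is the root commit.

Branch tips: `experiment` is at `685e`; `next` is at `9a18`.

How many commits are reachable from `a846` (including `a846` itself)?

9

Walking parent pointers from a846: reachable set = {0fef, 21ce, 38ad, 630b, 6a2d, a846, b974, d14e, f339}.
That is 9 commits.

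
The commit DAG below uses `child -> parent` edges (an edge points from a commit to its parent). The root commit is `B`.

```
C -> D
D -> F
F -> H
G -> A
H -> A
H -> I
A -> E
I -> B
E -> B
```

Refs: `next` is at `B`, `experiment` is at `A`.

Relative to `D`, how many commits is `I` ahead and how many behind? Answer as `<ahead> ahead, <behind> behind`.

0 ahead, 5 behind

Reachable from I: {B, I}.
Reachable from D: {A, B, D, E, F, H, I}.
Only in I's history (ahead): {} — 0.
Only in D's history (behind): {A, D, E, F, H} — 5.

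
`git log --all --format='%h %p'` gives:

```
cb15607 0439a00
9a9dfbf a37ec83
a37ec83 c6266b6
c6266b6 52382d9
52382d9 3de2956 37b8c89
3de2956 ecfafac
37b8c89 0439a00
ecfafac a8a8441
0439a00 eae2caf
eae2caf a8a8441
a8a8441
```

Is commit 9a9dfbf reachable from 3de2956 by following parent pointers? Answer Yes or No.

Ancestors of 3de2956: {3de2956, a8a8441, ecfafac}.
9a9dfbf is not in that set, so it is not an ancestor of 3de2956.

No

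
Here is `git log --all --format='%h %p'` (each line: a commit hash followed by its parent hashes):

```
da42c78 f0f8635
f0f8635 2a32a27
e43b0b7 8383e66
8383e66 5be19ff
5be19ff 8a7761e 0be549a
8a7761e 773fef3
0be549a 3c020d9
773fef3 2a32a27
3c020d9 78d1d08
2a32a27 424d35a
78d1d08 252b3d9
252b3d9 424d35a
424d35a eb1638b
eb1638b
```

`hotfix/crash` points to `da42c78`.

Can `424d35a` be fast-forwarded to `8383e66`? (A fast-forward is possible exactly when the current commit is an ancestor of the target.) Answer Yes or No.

A fast-forward from 424d35a to 8383e66 is possible iff 424d35a is an ancestor of 8383e66.
Ancestors of 8383e66: {0be549a, 252b3d9, 2a32a27, 3c020d9, 424d35a, 5be19ff, 773fef3, 78d1d08, 8383e66, 8a7761e, eb1638b}.
424d35a is among them, so fast-forward is possible.

Yes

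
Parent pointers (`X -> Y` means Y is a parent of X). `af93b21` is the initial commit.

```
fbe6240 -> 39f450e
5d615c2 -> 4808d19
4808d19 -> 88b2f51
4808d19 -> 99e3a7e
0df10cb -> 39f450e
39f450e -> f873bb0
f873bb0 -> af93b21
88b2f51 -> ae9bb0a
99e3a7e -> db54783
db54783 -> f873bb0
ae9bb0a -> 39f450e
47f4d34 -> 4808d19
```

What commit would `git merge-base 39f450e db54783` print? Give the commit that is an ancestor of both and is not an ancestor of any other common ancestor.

f873bb0

Ancestors of 39f450e: {39f450e, af93b21, f873bb0}.
Ancestors of db54783: {af93b21, db54783, f873bb0}.
Common ancestors: {af93b21, f873bb0}.
Among these, f873bb0 is not an ancestor of any other common ancestor — it is the merge base.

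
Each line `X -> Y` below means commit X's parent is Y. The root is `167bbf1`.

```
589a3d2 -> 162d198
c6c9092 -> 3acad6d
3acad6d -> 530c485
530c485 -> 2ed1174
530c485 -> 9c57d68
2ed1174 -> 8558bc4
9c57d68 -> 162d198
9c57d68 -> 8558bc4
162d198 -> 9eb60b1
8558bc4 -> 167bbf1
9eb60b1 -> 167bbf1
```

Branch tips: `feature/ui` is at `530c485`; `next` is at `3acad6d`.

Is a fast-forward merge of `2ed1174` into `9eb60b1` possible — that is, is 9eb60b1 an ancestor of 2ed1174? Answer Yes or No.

No

A fast-forward from 9eb60b1 to 2ed1174 is possible iff 9eb60b1 is an ancestor of 2ed1174.
Ancestors of 2ed1174: {167bbf1, 2ed1174, 8558bc4}.
9eb60b1 is not among them, so fast-forward is not possible.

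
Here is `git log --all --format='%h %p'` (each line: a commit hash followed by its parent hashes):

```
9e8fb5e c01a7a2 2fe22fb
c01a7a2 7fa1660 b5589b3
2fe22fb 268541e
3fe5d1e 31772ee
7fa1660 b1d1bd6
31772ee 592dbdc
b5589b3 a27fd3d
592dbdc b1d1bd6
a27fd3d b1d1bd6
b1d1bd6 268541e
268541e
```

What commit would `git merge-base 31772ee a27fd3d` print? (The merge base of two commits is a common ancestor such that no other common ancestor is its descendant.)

b1d1bd6

Ancestors of 31772ee: {268541e, 31772ee, 592dbdc, b1d1bd6}.
Ancestors of a27fd3d: {268541e, a27fd3d, b1d1bd6}.
Common ancestors: {268541e, b1d1bd6}.
Among these, b1d1bd6 is not an ancestor of any other common ancestor — it is the merge base.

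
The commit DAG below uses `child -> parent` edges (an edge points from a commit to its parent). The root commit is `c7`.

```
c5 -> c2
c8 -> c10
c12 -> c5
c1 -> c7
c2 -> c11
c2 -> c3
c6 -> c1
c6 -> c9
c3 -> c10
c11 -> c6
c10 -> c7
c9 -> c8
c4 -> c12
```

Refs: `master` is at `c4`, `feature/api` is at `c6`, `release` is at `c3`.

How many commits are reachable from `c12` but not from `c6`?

5

Reachable from c12: {c1, c10, c11, c12, c2, c3, c5, c6, c7, c8, c9}.
Reachable from c6: {c1, c10, c6, c7, c8, c9}.
In c12's history but not c6's: {c11, c12, c2, c3, c5} — 5 commits.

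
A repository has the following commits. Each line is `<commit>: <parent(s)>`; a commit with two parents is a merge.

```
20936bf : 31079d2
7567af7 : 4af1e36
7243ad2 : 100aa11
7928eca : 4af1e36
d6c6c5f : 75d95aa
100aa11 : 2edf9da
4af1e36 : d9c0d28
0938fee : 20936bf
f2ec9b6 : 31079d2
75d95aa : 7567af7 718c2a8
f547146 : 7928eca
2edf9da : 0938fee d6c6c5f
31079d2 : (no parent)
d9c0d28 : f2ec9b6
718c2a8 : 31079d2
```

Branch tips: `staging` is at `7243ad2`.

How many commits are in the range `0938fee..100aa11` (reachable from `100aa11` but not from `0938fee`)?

Reachable from 100aa11: {0938fee, 100aa11, 20936bf, 2edf9da, 31079d2, 4af1e36, 718c2a8, 7567af7, 75d95aa, d6c6c5f, d9c0d28, f2ec9b6}.
Reachable from 0938fee: {0938fee, 20936bf, 31079d2}.
In 100aa11's history but not 0938fee's: {100aa11, 2edf9da, 4af1e36, 718c2a8, 7567af7, 75d95aa, d6c6c5f, d9c0d28, f2ec9b6} — 9 commits.

9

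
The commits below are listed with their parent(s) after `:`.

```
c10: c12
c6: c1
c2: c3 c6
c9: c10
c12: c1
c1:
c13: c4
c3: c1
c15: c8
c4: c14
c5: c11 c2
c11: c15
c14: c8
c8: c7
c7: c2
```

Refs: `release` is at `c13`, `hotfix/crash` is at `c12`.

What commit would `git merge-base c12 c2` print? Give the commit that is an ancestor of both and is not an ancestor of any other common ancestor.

Ancestors of c12: {c1, c12}.
Ancestors of c2: {c1, c2, c3, c6}.
Common ancestors: {c1}.
The only common ancestor is c1, so it is the merge base.

c1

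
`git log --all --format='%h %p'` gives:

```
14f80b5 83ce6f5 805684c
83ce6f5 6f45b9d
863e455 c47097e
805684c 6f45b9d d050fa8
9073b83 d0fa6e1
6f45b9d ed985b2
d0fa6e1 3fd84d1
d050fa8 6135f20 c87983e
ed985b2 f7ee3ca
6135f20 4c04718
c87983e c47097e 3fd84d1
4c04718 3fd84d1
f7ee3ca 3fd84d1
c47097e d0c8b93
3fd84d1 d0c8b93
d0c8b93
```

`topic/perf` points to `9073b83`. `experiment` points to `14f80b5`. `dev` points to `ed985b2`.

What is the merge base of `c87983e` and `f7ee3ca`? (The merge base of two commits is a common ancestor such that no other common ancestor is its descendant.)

Ancestors of c87983e: {3fd84d1, c47097e, c87983e, d0c8b93}.
Ancestors of f7ee3ca: {3fd84d1, d0c8b93, f7ee3ca}.
Common ancestors: {3fd84d1, d0c8b93}.
Among these, 3fd84d1 is not an ancestor of any other common ancestor — it is the merge base.

3fd84d1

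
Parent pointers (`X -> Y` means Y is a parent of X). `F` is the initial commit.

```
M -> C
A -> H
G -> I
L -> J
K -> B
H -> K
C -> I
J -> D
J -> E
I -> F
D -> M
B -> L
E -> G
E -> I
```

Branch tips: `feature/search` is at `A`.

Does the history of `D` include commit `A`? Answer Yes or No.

Ancestors of D: {C, D, F, I, M}.
A is not in that set, so it is not an ancestor of D.

No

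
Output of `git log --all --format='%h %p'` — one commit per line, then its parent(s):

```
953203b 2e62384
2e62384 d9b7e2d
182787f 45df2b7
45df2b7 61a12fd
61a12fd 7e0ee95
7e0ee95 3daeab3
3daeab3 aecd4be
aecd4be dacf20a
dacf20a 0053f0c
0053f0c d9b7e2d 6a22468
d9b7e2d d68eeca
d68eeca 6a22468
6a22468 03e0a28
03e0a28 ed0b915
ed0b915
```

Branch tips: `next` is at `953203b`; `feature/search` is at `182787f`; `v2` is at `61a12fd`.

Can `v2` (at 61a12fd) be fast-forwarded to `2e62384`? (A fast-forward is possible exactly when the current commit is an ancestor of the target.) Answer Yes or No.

A fast-forward from 61a12fd to 2e62384 is possible iff 61a12fd is an ancestor of 2e62384.
Ancestors of 2e62384: {03e0a28, 2e62384, 6a22468, d68eeca, d9b7e2d, ed0b915}.
61a12fd is not among them, so fast-forward is not possible.

No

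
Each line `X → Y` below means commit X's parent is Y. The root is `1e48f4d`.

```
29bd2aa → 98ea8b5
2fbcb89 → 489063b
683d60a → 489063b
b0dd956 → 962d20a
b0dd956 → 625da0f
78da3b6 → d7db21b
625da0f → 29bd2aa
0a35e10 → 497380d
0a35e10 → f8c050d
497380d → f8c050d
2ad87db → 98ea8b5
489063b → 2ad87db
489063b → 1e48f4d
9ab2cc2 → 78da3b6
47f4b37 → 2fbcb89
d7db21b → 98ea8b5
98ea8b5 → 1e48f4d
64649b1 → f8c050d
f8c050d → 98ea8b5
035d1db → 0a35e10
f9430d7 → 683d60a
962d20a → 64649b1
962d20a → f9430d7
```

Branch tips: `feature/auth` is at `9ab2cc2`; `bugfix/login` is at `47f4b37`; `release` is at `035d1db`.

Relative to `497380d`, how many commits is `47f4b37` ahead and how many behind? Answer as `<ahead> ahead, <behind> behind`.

Reachable from 47f4b37: {1e48f4d, 2ad87db, 2fbcb89, 47f4b37, 489063b, 98ea8b5}.
Reachable from 497380d: {1e48f4d, 497380d, 98ea8b5, f8c050d}.
Only in 47f4b37's history (ahead): {2ad87db, 2fbcb89, 47f4b37, 489063b} — 4.
Only in 497380d's history (behind): {497380d, f8c050d} — 2.

4 ahead, 2 behind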